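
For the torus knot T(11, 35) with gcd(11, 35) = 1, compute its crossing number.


For a torus knot T(p, q) with gcd(p,q)=1,
the crossing number is min(p*(q-1), q*(p-1)).
p*(q-1) = 11*34 = 374
q*(p-1) = 35*10 = 350
min(374, 350) = 350

350


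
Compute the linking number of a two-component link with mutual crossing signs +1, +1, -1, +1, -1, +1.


Step 1: Count positive crossings: 4
Step 2: Count negative crossings: 2
Step 3: Sum of signs = 4 - 2 = 2
Step 4: Linking number = sum/2 = 2/2 = 1

1


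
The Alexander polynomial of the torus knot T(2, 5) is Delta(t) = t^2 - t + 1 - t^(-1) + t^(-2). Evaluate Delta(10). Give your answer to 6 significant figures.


Substituting t = 10 into Delta(t) = t^2 - t + 1 - t^(-1) + t^(-2):
Term values: (100) + (-10) + (1) + (-0.1) + (0.01)
Sum = 90.91
Rounded to 6 significant figures: 90.91

90.91


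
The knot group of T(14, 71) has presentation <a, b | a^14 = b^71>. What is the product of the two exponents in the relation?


The relation is a^14 = b^71.
Product of exponents = 14 * 71
= 994

994


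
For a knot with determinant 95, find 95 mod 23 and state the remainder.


Step 1: A knot is p-colorable if and only if p divides its determinant.
Step 2: Compute 95 mod 23.
95 = 4 * 23 + 3
Step 3: 95 mod 23 = 3
Step 4: The knot is 23-colorable: no

3


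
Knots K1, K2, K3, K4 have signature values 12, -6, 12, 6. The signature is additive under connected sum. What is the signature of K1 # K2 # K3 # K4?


The signature is additive under connected sum.
signature(K1 # K2 # K3 # K4) = (12) + (-6) + (12) + (6)
= 24

24


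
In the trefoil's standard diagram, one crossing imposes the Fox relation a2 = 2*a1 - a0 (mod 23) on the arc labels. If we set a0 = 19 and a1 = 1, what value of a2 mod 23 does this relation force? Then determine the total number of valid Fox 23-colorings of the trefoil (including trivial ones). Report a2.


Step 1: Apply the given crossing relation 2*a1 - a0 - a2 = 0 (mod 23).
  a2 = 2*a1 - a0 mod 23
  a2 = 2*1 - 19 mod 23
  a2 = 2 - 19 mod 23
  a2 = -17 mod 23 = 6
Step 2: The trefoil has determinant 3.
  Number of Fox p-colorings (p prime) is p^2 if p = 3, else p.
  Since 23 does not divide 3, only trivial (constant) colorings exist.
  (So the trial a0 = 19, a1 = 1 with a0 != a1 does NOT extend to a valid coloring of the whole trefoil: the other two crossing relations require 3*(a1 - a0) = 0 (mod 23), which fails.)
  Total colorings = 23
Step 3: a2 = 6, total Fox 23-colorings = 23

6


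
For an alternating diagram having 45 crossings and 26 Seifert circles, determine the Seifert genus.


For alternating knots, g = (c - s + 1)/2.
= (45 - 26 + 1)/2
= 20/2 = 10

10


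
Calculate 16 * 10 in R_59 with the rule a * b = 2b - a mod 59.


16 * 10 = 2*10 - 16 mod 59
= 20 - 16 mod 59
= 4 mod 59 = 4

4


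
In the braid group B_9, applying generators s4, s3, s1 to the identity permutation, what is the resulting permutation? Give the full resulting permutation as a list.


Starting with identity [1, 2, 3, 4, 5, 6, 7, 8, 9].
Apply generators in sequence:
  After s4: [1, 2, 3, 5, 4, 6, 7, 8, 9]
  After s3: [1, 2, 5, 3, 4, 6, 7, 8, 9]
  After s1: [2, 1, 5, 3, 4, 6, 7, 8, 9]
Final permutation: [2, 1, 5, 3, 4, 6, 7, 8, 9]

[2, 1, 5, 3, 4, 6, 7, 8, 9]


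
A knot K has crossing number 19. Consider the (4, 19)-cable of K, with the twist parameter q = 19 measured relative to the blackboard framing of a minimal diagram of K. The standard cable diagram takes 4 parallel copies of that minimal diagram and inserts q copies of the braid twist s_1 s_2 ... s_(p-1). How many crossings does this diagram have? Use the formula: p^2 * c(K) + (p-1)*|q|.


Step 1: Each of the c(K) crossings of the companion diagram becomes p*p = p^2 crossings among the p parallel strands, and each of the |q| twists s_1 s_2 ... s_(p-1) adds (p-1) crossings.
  Crossings = p^2 * c(K) + (p-1)*|q|
Step 2: = 4^2 * 19 + (4-1)*19
Step 3: = 16*19 + 3*19
Step 4: = 304 + 57 = 361

361


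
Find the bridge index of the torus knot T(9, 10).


The bridge number of T(p,q) is min(p,q).
min(9, 10) = 9

9


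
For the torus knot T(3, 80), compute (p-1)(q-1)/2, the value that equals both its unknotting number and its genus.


For a torus knot T(p,q), both the unknotting number and genus equal (p-1)(q-1)/2.
= (3-1)(80-1)/2
= 2*79/2
= 158/2 = 79

79


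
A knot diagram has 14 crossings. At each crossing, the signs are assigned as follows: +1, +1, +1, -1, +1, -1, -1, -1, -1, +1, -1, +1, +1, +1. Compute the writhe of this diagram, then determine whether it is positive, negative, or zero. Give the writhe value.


Step 1: Count positive crossings (+1).
Positive crossings: 8
Step 2: Count negative crossings (-1).
Negative crossings: 6
Step 3: Writhe = (positive) - (negative)
w = 8 - 6 = 2
Step 4: |w| = 2, and w is positive

2


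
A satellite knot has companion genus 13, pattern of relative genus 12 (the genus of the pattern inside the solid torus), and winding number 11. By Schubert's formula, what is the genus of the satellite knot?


Schubert: g(satellite) = g_rel(pattern) + |winding| * g(companion),
where g_rel(pattern) is the genus of the pattern relative to the solid torus.
= 12 + 11 * 13
= 12 + 143 = 155

155


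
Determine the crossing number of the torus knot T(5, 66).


For a torus knot T(p, q) with gcd(p,q)=1,
the crossing number is min(p*(q-1), q*(p-1)).
p*(q-1) = 5*65 = 325
q*(p-1) = 66*4 = 264
min(325, 264) = 264

264


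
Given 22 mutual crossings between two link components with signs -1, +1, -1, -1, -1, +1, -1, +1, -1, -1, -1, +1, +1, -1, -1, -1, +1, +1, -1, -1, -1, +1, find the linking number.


Step 1: Count positive crossings: 8
Step 2: Count negative crossings: 14
Step 3: Sum of signs = 8 - 14 = -6
Step 4: Linking number = sum/2 = -6/2 = -3

-3


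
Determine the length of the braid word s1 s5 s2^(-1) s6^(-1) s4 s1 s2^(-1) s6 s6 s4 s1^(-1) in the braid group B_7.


The word length counts the number of generators (including inverses).
Listing each generator: s1, s5, s2^(-1), s6^(-1), s4, s1, s2^(-1), s6, s6, s4, s1^(-1)
There are 11 generators in this braid word.

11


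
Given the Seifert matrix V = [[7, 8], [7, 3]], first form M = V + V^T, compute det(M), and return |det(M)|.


Step 1: Form V + V^T where V = [[7, 8], [7, 3]]
  V^T = [[7, 7], [8, 3]]
  V + V^T = [[14, 15], [15, 6]]
Step 2: det(V + V^T) = 14*6 - 15*15
  = 84 - 225 = -141
Step 3: Knot determinant = |det(V + V^T)| = |-141| = 141

141


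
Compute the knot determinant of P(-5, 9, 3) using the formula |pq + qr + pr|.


Step 1: Compute pq + qr + pr.
pq = (-5)*9 = -45
qr = 9*3 = 27
pr = (-5)*3 = -15
pq + qr + pr = -45 + 27 + (-15) = -33
Step 2: Take absolute value.
det(P(-5,9,3)) = |-33| = 33

33


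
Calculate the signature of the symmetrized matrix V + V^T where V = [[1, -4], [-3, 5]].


Step 1: V + V^T = [[2, -7], [-7, 10]]
Step 2: trace = 12, det = -29
Step 3: Discriminant = 12^2 - 4*(-29) = 260
Step 4: Eigenvalues: 14.0623, -2.06226
Step 5: Signature = (# positive eigenvalues) - (# negative eigenvalues) = 0

0


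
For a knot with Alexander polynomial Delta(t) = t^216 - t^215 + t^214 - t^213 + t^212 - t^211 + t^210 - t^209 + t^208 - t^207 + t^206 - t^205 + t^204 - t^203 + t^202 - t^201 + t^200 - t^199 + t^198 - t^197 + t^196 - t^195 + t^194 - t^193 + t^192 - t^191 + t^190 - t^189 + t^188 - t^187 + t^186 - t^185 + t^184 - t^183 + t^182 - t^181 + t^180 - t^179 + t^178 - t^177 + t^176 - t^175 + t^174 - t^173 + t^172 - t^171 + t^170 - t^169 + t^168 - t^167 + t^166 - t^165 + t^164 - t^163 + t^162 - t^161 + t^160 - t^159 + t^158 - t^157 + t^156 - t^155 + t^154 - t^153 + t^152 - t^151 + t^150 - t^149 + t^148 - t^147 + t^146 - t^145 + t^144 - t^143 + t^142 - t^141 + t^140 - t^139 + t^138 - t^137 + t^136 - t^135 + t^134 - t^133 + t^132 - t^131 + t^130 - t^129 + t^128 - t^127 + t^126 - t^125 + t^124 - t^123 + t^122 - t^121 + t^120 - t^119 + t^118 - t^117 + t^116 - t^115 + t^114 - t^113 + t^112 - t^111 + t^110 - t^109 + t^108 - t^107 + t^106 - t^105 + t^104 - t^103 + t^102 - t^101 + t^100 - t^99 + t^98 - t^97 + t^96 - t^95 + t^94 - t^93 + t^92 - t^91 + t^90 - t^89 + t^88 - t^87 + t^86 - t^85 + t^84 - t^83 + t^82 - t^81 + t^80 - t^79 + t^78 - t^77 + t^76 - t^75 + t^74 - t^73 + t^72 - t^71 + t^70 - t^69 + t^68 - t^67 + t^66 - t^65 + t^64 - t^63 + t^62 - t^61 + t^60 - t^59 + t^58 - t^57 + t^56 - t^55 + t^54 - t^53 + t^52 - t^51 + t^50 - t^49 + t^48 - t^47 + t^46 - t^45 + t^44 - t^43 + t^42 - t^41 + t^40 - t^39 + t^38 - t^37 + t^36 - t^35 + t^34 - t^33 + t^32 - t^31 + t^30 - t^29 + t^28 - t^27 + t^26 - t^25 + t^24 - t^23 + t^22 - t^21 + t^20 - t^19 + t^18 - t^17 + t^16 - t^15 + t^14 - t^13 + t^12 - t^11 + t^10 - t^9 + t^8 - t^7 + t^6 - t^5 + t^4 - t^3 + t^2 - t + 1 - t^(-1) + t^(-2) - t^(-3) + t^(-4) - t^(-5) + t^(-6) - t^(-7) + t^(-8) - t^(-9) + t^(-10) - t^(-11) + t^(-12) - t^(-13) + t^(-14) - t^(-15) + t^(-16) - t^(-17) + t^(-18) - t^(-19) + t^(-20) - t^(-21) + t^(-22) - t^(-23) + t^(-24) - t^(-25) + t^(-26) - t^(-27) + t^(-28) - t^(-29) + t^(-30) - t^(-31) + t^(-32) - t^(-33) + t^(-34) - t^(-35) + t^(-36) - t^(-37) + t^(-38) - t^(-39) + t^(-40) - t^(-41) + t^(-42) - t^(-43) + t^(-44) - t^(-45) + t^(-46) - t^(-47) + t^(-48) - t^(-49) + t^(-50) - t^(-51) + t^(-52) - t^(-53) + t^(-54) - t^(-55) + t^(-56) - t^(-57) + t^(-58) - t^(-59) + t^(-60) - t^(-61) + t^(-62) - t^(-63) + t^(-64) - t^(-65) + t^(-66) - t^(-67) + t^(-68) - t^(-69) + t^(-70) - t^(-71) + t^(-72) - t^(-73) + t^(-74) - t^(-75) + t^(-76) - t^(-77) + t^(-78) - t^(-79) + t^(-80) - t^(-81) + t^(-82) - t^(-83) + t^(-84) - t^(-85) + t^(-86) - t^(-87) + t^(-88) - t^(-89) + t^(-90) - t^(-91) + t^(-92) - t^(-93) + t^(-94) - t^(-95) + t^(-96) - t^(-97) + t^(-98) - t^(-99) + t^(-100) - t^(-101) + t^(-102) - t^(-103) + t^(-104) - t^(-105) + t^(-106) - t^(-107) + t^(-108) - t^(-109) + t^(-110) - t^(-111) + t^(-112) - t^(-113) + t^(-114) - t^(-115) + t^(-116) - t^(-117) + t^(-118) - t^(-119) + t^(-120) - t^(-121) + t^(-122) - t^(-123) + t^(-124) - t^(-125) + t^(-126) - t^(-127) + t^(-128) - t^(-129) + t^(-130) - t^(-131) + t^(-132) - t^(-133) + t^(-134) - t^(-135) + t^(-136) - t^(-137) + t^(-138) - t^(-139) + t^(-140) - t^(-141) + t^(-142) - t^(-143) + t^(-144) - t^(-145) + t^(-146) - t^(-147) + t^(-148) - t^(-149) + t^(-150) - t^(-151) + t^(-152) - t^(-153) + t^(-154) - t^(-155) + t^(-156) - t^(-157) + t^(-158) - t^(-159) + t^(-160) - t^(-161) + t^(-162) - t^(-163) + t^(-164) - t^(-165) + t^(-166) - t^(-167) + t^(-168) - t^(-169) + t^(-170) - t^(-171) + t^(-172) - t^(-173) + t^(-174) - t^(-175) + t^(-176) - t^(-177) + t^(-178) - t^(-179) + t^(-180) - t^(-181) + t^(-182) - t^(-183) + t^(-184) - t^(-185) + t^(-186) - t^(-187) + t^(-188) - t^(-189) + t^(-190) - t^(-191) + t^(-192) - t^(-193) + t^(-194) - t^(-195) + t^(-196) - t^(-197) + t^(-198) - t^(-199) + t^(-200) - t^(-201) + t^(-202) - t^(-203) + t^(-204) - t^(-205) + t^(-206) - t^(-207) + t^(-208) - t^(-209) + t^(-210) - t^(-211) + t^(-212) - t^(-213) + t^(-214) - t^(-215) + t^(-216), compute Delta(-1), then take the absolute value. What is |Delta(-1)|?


Step 1: The polynomial has 433 terms with alternating signs, exponents from 216 down to -216.
Step 2: Substitute t = -1. The i-th term has coefficient (-1)^i and exponent (m-i),
  so its value is (-1)^i * (-1)^(m-i) = (-1)^m = 1 for every i.
Step 3: All 433 terms equal 1, so Delta(-1) = 433 * (1) = 433
Step 4: |Delta(-1)| = 433

433


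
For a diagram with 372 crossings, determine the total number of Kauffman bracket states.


Each crossing contributes 2 choices (A-smoothing or B-smoothing).
Total states = 2^372 = 9619630419041620901435312524449124464130795720328478190417063819395928166869436184427311097384012607618805661696

9619630419041620901435312524449124464130795720328478190417063819395928166869436184427311097384012607618805661696


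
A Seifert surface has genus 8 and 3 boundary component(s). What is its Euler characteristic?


chi = 2 - 2g - b
= 2 - 2*8 - 3
= 2 - 16 - 3 = -17

-17


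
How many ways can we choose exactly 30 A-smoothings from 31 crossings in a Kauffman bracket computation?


We choose which 30 of 31 crossings get A-smoothings.
C(31, 30) = 31! / (30! * 1!)
= 31

31


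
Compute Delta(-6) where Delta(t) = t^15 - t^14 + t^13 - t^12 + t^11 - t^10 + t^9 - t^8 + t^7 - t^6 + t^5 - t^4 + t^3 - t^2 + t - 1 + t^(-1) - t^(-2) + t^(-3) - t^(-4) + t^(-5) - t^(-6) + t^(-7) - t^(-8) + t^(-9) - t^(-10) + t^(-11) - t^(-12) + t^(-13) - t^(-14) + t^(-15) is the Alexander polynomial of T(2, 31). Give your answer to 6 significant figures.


Substituting t = -6 into Delta(t) = t^15 - t^14 + t^13 - t^12 + t^11 - t^10 + t^9 - t^8 + t^7 - t^6 + t^5 - t^4 + t^3 - t^2 + t - 1 + t^(-1) - t^(-2) + t^(-3) - t^(-4) + t^(-5) - t^(-6) + t^(-7) - t^(-8) + t^(-9) - t^(-10) + t^(-11) - t^(-12) + t^(-13) - t^(-14) + t^(-15):
Term values: (-470184984576) + (-78364164096) + (-13060694016) + (-2176782336) + (-362797056) + (-60466176) + (-10077696) + (-1679616) + (-279936) + (-46656) + (-7776) + (-1296) + (-216) + (-36) + (-6) + (-1) + (-0.166667) + (-0.0277778) + (-0.00462963) + (-0.000771605) + (-0.000128601) + (-2.14335e-05) + (-3.57225e-06) + (-5.95374e-07) + (-9.9229e-08) + (-1.65382e-08) + (-2.75636e-09) + (-4.59394e-10) + (-7.65656e-11) + (-1.27609e-11) + (-2.12682e-12)
Sum = -5.642219815e+11
Rounded to 6 significant figures: -5.64222e+11

-5.64222e+11


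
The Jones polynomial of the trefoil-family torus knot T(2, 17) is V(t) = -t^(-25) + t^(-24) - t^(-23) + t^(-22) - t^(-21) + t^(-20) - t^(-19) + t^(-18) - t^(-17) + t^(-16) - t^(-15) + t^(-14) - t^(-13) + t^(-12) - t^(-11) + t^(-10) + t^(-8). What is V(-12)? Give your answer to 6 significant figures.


Substituting t = -12 into V(t) = -t^(-25) + t^(-24) - t^(-23) + t^(-22) - t^(-21) + t^(-20) - t^(-19) + t^(-18) - t^(-17) + t^(-16) - t^(-15) + t^(-14) - t^(-13) + t^(-12) - t^(-11) + t^(-10) + t^(-8):
  (-)t^(-25) = 1.04826e-27
  (+)t^(-24) = 1.25791e-26
  (-)t^(-23) = 1.50949e-25
  (+)t^(-22) = 1.81139e-24
  (-)t^(-21) = 2.17367e-23
  (+)t^(-20) = 2.60841e-22
  (-)t^(-19) = 3.13009e-21
  (+)t^(-18) = 3.7561e-20
  (-)t^(-17) = 4.50732e-19
  (+)t^(-16) = 5.40879e-18
  (-)t^(-15) = 6.49055e-17
  (+)t^(-14) = 7.78866e-16
  (-)t^(-13) = 9.34639e-15
  (+)t^(-12) = 1.12157e-13
  (-)t^(-11) = 1.34588e-12
  (+)t^(-10) = 1.61506e-11
  (+)t^(-8) = 2.32568e-09
Sum = (1.04826e-27) + (1.25791e-26) + (1.50949e-25) + (1.81139e-24) + (2.17367e-23) + (2.60841e-22) + (3.13009e-21) + (3.7561e-20) + (4.50732e-19) + (5.40879e-18) + (6.49055e-17) + (7.78866e-16) + (9.34639e-15) + (1.12157e-13) + (1.34588e-12) + (1.61506e-11) + (2.32568e-09)
= 2.343299184e-09
Rounded to 6 significant figures: 2.3433e-09

2.3433e-09


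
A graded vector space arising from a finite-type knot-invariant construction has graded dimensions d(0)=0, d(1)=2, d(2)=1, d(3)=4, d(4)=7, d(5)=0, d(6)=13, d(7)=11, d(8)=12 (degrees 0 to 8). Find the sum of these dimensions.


Total dimension = d(0) + d(1) + ... + d(8)
= 0 + 2 + 1 + 4 + 7 + 0 + 13 + 11 + 12
= 50

50


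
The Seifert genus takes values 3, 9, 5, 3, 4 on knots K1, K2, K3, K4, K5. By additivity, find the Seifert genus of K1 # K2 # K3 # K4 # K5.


The Seifert genus is additive under connected sum.
Seifert genus(K1 # K2 # K3 # K4 # K5) = (3) + (9) + (5) + (3) + (4)
= 24

24


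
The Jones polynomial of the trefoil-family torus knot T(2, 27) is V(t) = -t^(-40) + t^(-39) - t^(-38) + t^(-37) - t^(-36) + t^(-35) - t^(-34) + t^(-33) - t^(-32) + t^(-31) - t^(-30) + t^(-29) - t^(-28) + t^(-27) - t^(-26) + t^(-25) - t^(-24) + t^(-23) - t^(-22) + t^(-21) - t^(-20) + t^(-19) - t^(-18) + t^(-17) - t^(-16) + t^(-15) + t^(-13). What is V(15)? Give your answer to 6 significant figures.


Substituting t = 15 into V(t) = -t^(-40) + t^(-39) - t^(-38) + t^(-37) - t^(-36) + t^(-35) - t^(-34) + t^(-33) - t^(-32) + t^(-31) - t^(-30) + t^(-29) - t^(-28) + t^(-27) - t^(-26) + t^(-25) - t^(-24) + t^(-23) - t^(-22) + t^(-21) - t^(-20) + t^(-19) - t^(-18) + t^(-17) - t^(-16) + t^(-15) + t^(-13):
  (-)t^(-40) = -9.04377e-48
  (+)t^(-39) = 1.35657e-46
  (-)t^(-38) = -2.03485e-45
  (+)t^(-37) = 3.05227e-44
  (-)t^(-36) = -4.57841e-43
  (+)t^(-35) = 6.86761e-42
  (-)t^(-34) = -1.03014e-40
  (+)t^(-33) = 1.54521e-39
  (-)t^(-32) = -2.31782e-38
  (+)t^(-31) = 3.47673e-37
  (-)t^(-30) = -5.2151e-36
  (+)t^(-29) = 7.82264e-35
  (-)t^(-28) = -1.1734e-33
  (+)t^(-27) = 1.76009e-32
  (-)t^(-26) = -2.64014e-31
  (+)t^(-25) = 3.96021e-30
  (-)t^(-24) = -5.94032e-29
  (+)t^(-23) = 8.91048e-28
  (-)t^(-22) = -1.33657e-26
  (+)t^(-21) = 2.00486e-25
  (-)t^(-20) = -3.00729e-24
  (+)t^(-19) = 4.51093e-23
  (-)t^(-18) = -6.76639e-22
  (+)t^(-17) = 1.01496e-20
  (-)t^(-16) = -1.52244e-19
  (+)t^(-15) = 2.28366e-18
  (+)t^(-13) = 5.13823e-16
Sum = (-9.04377e-48) + (1.35657e-46) + (-2.03485e-45) + (3.05227e-44) + (-4.57841e-43) + (6.86761e-42) + (-1.03014e-40) + (1.54521e-39) + (-2.31782e-38) + (3.47673e-37) + (-5.2151e-36) + (7.82264e-35) + (-1.1734e-33) + (1.76009e-32) + (-2.64014e-31) + (3.96021e-30) + (-5.94032e-29) + (8.91048e-28) + (-1.33657e-26) + (2.00486e-25) + (-3.00729e-24) + (4.51093e-23) + (-6.76639e-22) + (1.01496e-20) + (-1.52244e-19) + (2.28366e-18) + (5.13823e-16)
= 5.159640382e-16
Rounded to 6 significant figures: 5.15964e-16

5.15964e-16


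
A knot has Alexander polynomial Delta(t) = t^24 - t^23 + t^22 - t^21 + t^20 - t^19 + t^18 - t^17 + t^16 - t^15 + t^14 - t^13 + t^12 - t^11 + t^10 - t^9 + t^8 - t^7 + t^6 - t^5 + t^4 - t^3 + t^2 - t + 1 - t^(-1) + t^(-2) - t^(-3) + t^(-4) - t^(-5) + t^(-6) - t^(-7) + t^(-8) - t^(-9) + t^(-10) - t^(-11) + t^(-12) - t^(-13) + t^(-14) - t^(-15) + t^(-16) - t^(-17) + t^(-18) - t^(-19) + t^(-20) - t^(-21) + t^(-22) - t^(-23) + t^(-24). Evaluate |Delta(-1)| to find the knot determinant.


Step 1: The polynomial has 49 terms with alternating signs, exponents from 24 down to -24.
Step 2: Substitute t = -1. The i-th term has coefficient (-1)^i and exponent (m-i),
  so its value is (-1)^i * (-1)^(m-i) = (-1)^m = 1 for every i.
Step 3: All 49 terms equal 1, so Delta(-1) = 49 * (1) = 49
Step 4: |Delta(-1)| = 49

49


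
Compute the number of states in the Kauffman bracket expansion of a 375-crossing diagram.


Each crossing contributes 2 choices (A-smoothing or B-smoothing).
Total states = 2^375 = 76957043352332967211482500195592995713046365762627825523336510555167425334955489475418488779072100860950445293568

76957043352332967211482500195592995713046365762627825523336510555167425334955489475418488779072100860950445293568


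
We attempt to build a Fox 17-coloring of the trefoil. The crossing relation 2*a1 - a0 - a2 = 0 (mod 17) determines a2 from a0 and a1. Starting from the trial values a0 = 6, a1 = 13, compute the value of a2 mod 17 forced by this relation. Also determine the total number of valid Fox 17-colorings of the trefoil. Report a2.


Step 1: Apply the given crossing relation 2*a1 - a0 - a2 = 0 (mod 17).
  a2 = 2*a1 - a0 mod 17
  a2 = 2*13 - 6 mod 17
  a2 = 26 - 6 mod 17
  a2 = 20 mod 17 = 3
Step 2: The trefoil has determinant 3.
  Number of Fox p-colorings (p prime) is p^2 if p = 3, else p.
  Since 17 does not divide 3, only trivial (constant) colorings exist.
  (So the trial a0 = 6, a1 = 13 with a0 != a1 does NOT extend to a valid coloring of the whole trefoil: the other two crossing relations require 3*(a1 - a0) = 0 (mod 17), which fails.)
  Total colorings = 17
Step 3: a2 = 3, total Fox 17-colorings = 17

3


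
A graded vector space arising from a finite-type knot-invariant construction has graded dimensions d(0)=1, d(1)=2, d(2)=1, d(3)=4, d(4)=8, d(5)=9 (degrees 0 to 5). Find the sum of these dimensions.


Total dimension = d(0) + d(1) + ... + d(5)
= 1 + 2 + 1 + 4 + 8 + 9
= 25

25


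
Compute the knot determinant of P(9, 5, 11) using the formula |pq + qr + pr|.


Step 1: Compute pq + qr + pr.
pq = 9*5 = 45
qr = 5*11 = 55
pr = 9*11 = 99
pq + qr + pr = 45 + 55 + 99 = 199
Step 2: Take absolute value.
det(P(9,5,11)) = |199| = 199

199


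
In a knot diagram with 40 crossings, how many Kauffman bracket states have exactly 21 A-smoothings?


We choose which 21 of 40 crossings get A-smoothings.
C(40, 21) = 40! / (21! * 19!)
= 131282408400

131282408400


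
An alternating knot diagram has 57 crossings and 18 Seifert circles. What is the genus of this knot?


For alternating knots, g = (c - s + 1)/2.
= (57 - 18 + 1)/2
= 40/2 = 20

20


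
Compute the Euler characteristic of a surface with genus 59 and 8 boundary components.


chi = 2 - 2g - b
= 2 - 2*59 - 8
= 2 - 118 - 8 = -124

-124


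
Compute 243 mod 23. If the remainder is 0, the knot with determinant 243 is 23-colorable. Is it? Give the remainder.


Step 1: A knot is p-colorable if and only if p divides its determinant.
Step 2: Compute 243 mod 23.
243 = 10 * 23 + 13
Step 3: 243 mod 23 = 13
Step 4: The knot is 23-colorable: no

13


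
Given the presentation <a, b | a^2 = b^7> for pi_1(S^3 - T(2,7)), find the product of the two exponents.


The relation is a^2 = b^7.
Product of exponents = 2 * 7
= 14

14


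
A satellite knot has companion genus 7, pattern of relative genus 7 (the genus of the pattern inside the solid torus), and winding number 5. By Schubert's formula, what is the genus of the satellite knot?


Schubert: g(satellite) = g_rel(pattern) + |winding| * g(companion),
where g_rel(pattern) is the genus of the pattern relative to the solid torus.
= 7 + 5 * 7
= 7 + 35 = 42

42


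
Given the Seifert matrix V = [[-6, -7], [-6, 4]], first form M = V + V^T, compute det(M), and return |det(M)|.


Step 1: Form V + V^T where V = [[-6, -7], [-6, 4]]
  V^T = [[-6, -6], [-7, 4]]
  V + V^T = [[-12, -13], [-13, 8]]
Step 2: det(V + V^T) = (-12)*8 - (-13)*(-13)
  = -96 - 169 = -265
Step 3: Knot determinant = |det(V + V^T)| = |-265| = 265

265


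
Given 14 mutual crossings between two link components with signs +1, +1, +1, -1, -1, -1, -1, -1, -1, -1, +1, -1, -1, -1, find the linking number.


Step 1: Count positive crossings: 4
Step 2: Count negative crossings: 10
Step 3: Sum of signs = 4 - 10 = -6
Step 4: Linking number = sum/2 = -6/2 = -3

-3


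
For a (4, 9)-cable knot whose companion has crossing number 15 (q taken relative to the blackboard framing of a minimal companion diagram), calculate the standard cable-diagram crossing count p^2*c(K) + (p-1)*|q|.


Step 1: Each of the c(K) crossings of the companion diagram becomes p*p = p^2 crossings among the p parallel strands, and each of the |q| twists s_1 s_2 ... s_(p-1) adds (p-1) crossings.
  Crossings = p^2 * c(K) + (p-1)*|q|
Step 2: = 4^2 * 15 + (4-1)*9
Step 3: = 16*15 + 3*9
Step 4: = 240 + 27 = 267

267


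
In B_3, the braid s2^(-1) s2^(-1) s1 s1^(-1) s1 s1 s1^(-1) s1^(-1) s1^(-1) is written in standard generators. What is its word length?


The word length counts the number of generators (including inverses).
Listing each generator: s2^(-1), s2^(-1), s1, s1^(-1), s1, s1, s1^(-1), s1^(-1), s1^(-1)
There are 9 generators in this braid word.

9


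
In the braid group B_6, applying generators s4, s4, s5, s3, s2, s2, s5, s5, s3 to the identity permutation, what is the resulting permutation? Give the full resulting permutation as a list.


Starting with identity [1, 2, 3, 4, 5, 6].
Apply generators in sequence:
  After s4: [1, 2, 3, 5, 4, 6]
  After s4: [1, 2, 3, 4, 5, 6]
  After s5: [1, 2, 3, 4, 6, 5]
  After s3: [1, 2, 4, 3, 6, 5]
  After s2: [1, 4, 2, 3, 6, 5]
  After s2: [1, 2, 4, 3, 6, 5]
  After s5: [1, 2, 4, 3, 5, 6]
  After s5: [1, 2, 4, 3, 6, 5]
  After s3: [1, 2, 3, 4, 6, 5]
Final permutation: [1, 2, 3, 4, 6, 5]

[1, 2, 3, 4, 6, 5]


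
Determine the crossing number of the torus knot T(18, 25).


For a torus knot T(p, q) with gcd(p,q)=1,
the crossing number is min(p*(q-1), q*(p-1)).
p*(q-1) = 18*24 = 432
q*(p-1) = 25*17 = 425
min(432, 425) = 425

425


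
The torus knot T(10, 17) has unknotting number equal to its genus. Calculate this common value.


For a torus knot T(p,q), both the unknotting number and genus equal (p-1)(q-1)/2.
= (10-1)(17-1)/2
= 9*16/2
= 144/2 = 72

72


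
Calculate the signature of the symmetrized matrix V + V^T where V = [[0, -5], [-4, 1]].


Step 1: V + V^T = [[0, -9], [-9, 2]]
Step 2: trace = 2, det = -81
Step 3: Discriminant = 2^2 - 4*(-81) = 328
Step 4: Eigenvalues: 10.0554, -8.05539
Step 5: Signature = (# positive eigenvalues) - (# negative eigenvalues) = 0

0


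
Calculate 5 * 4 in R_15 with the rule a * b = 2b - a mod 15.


5 * 4 = 2*4 - 5 mod 15
= 8 - 5 mod 15
= 3 mod 15 = 3

3


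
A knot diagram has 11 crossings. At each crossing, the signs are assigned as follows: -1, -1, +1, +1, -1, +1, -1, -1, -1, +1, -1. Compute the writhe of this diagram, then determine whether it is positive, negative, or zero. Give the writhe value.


Step 1: Count positive crossings (+1).
Positive crossings: 4
Step 2: Count negative crossings (-1).
Negative crossings: 7
Step 3: Writhe = (positive) - (negative)
w = 4 - 7 = -3
Step 4: |w| = 3, and w is negative

-3


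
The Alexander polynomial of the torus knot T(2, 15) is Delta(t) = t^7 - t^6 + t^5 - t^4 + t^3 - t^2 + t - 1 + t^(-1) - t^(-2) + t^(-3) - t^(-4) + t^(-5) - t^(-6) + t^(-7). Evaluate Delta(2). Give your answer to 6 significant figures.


Substituting t = 2 into Delta(t) = t^7 - t^6 + t^5 - t^4 + t^3 - t^2 + t - 1 + t^(-1) - t^(-2) + t^(-3) - t^(-4) + t^(-5) - t^(-6) + t^(-7):
Term values: (128) + (-64) + (32) + (-16) + (8) + (-4) + (2) + (-1) + (0.5) + (-0.25) + (0.125) + (-0.0625) + (0.03125) + (-0.015625) + (0.0078125)
Sum = 85.3359375
Rounded to 6 significant figures: 85.3359

85.3359


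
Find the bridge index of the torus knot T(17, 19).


The bridge number of T(p,q) is min(p,q).
min(17, 19) = 17

17


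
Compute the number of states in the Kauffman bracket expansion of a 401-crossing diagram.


Each crossing contributes 2 choices (A-smoothing or B-smoothing).
Total states = 2^401 = 5164499756173817179311838344006023748659411585658447025661318713081295244033682389259290706560275662871806343945494986752

5164499756173817179311838344006023748659411585658447025661318713081295244033682389259290706560275662871806343945494986752


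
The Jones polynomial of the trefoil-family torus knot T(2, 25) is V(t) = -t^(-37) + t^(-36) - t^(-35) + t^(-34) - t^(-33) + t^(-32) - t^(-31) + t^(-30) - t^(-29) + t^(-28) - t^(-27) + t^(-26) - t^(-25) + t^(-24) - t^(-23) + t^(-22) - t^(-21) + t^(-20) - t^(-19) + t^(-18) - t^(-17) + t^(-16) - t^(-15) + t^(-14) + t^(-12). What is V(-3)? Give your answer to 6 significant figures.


Substituting t = -3 into V(t) = -t^(-37) + t^(-36) - t^(-35) + t^(-34) - t^(-33) + t^(-32) - t^(-31) + t^(-30) - t^(-29) + t^(-28) - t^(-27) + t^(-26) - t^(-25) + t^(-24) - t^(-23) + t^(-22) - t^(-21) + t^(-20) - t^(-19) + t^(-18) - t^(-17) + t^(-16) - t^(-15) + t^(-14) + t^(-12):
  (-)t^(-37) = 2.22082e-18
  (+)t^(-36) = 6.66246e-18
  (-)t^(-35) = 1.99874e-17
  (+)t^(-34) = 5.99622e-17
  (-)t^(-33) = 1.79887e-16
  (+)t^(-32) = 5.3966e-16
  (-)t^(-31) = 1.61898e-15
  (+)t^(-30) = 4.85694e-15
  (-)t^(-29) = 1.45708e-14
  (+)t^(-28) = 4.37124e-14
  (-)t^(-27) = 1.31137e-13
  (+)t^(-26) = 3.93412e-13
  (-)t^(-25) = 1.18024e-12
  (+)t^(-24) = 3.54071e-12
  (-)t^(-23) = 1.06221e-11
  (+)t^(-22) = 3.18664e-11
  (-)t^(-21) = 9.55991e-11
  (+)t^(-20) = 2.86797e-10
  (-)t^(-19) = 8.60392e-10
  (+)t^(-18) = 2.58117e-09
  (-)t^(-17) = 7.74352e-09
  (+)t^(-16) = 2.32306e-08
  (-)t^(-15) = 6.96917e-08
  (+)t^(-14) = 2.09075e-07
  (+)t^(-12) = 1.88168e-06
Sum = (2.22082e-18) + (6.66246e-18) + (1.99874e-17) + (5.99622e-17) + (1.79887e-16) + (5.3966e-16) + (1.61898e-15) + (4.85694e-15) + (1.45708e-14) + (4.37124e-14) + (1.31137e-13) + (3.93412e-13) + (1.18024e-12) + (3.54071e-12) + (1.06221e-11) + (3.18664e-11) + (9.55991e-11) + (2.86797e-10) + (8.60392e-10) + (2.58117e-09) + (7.74352e-09) + (2.32306e-08) + (6.96917e-08) + (2.09075e-07) + (1.88168e-06)
= 2.19528916e-06
Rounded to 6 significant figures: 2.19529e-06

2.19529e-06


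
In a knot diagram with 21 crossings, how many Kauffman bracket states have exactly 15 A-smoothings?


We choose which 15 of 21 crossings get A-smoothings.
C(21, 15) = 21! / (15! * 6!)
= 54264

54264


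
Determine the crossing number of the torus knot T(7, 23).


For a torus knot T(p, q) with gcd(p,q)=1,
the crossing number is min(p*(q-1), q*(p-1)).
p*(q-1) = 7*22 = 154
q*(p-1) = 23*6 = 138
min(154, 138) = 138

138


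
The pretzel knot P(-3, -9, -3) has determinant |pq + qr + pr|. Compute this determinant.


Step 1: Compute pq + qr + pr.
pq = (-3)*(-9) = 27
qr = (-9)*(-3) = 27
pr = (-3)*(-3) = 9
pq + qr + pr = 27 + 27 + 9 = 63
Step 2: Take absolute value.
det(P(-3,-9,-3)) = |63| = 63

63


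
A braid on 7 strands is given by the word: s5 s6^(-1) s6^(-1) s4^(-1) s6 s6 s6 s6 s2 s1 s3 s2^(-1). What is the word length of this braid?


The word length counts the number of generators (including inverses).
Listing each generator: s5, s6^(-1), s6^(-1), s4^(-1), s6, s6, s6, s6, s2, s1, s3, s2^(-1)
There are 12 generators in this braid word.

12


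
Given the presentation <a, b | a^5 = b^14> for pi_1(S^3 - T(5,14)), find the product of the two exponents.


The relation is a^5 = b^14.
Product of exponents = 5 * 14
= 70

70


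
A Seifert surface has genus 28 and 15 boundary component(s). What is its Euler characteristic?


chi = 2 - 2g - b
= 2 - 2*28 - 15
= 2 - 56 - 15 = -69

-69


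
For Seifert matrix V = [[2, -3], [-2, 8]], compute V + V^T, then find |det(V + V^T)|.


Step 1: Form V + V^T where V = [[2, -3], [-2, 8]]
  V^T = [[2, -2], [-3, 8]]
  V + V^T = [[4, -5], [-5, 16]]
Step 2: det(V + V^T) = 4*16 - (-5)*(-5)
  = 64 - 25 = 39
Step 3: Knot determinant = |det(V + V^T)| = |39| = 39

39


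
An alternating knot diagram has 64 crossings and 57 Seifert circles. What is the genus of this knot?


For alternating knots, g = (c - s + 1)/2.
= (64 - 57 + 1)/2
= 8/2 = 4

4


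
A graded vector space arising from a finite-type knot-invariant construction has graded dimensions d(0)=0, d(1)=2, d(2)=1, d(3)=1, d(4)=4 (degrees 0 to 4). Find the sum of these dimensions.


Total dimension = d(0) + d(1) + ... + d(4)
= 0 + 2 + 1 + 1 + 4
= 8

8


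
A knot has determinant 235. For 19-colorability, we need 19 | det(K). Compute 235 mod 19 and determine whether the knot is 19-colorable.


Step 1: A knot is p-colorable if and only if p divides its determinant.
Step 2: Compute 235 mod 19.
235 = 12 * 19 + 7
Step 3: 235 mod 19 = 7
Step 4: The knot is 19-colorable: no

7


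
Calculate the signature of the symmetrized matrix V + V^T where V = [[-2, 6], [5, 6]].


Step 1: V + V^T = [[-4, 11], [11, 12]]
Step 2: trace = 8, det = -169
Step 3: Discriminant = 8^2 - 4*(-169) = 740
Step 4: Eigenvalues: 17.6015, -9.60147
Step 5: Signature = (# positive eigenvalues) - (# negative eigenvalues) = 0

0


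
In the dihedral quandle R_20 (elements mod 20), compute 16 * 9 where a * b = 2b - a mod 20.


16 * 9 = 2*9 - 16 mod 20
= 18 - 16 mod 20
= 2 mod 20 = 2

2


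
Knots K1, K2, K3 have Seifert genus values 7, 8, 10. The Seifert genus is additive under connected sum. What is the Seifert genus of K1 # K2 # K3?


The Seifert genus is additive under connected sum.
Seifert genus(K1 # K2 # K3) = (7) + (8) + (10)
= 25

25


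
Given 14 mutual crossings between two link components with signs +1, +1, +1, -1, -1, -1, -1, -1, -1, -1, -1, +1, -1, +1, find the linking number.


Step 1: Count positive crossings: 5
Step 2: Count negative crossings: 9
Step 3: Sum of signs = 5 - 9 = -4
Step 4: Linking number = sum/2 = -4/2 = -2

-2


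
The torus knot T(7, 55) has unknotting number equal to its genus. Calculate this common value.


For a torus knot T(p,q), both the unknotting number and genus equal (p-1)(q-1)/2.
= (7-1)(55-1)/2
= 6*54/2
= 324/2 = 162

162


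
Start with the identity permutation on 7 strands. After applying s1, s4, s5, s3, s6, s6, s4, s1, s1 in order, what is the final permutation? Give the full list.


Starting with identity [1, 2, 3, 4, 5, 6, 7].
Apply generators in sequence:
  After s1: [2, 1, 3, 4, 5, 6, 7]
  After s4: [2, 1, 3, 5, 4, 6, 7]
  After s5: [2, 1, 3, 5, 6, 4, 7]
  After s3: [2, 1, 5, 3, 6, 4, 7]
  After s6: [2, 1, 5, 3, 6, 7, 4]
  After s6: [2, 1, 5, 3, 6, 4, 7]
  After s4: [2, 1, 5, 6, 3, 4, 7]
  After s1: [1, 2, 5, 6, 3, 4, 7]
  After s1: [2, 1, 5, 6, 3, 4, 7]
Final permutation: [2, 1, 5, 6, 3, 4, 7]

[2, 1, 5, 6, 3, 4, 7]


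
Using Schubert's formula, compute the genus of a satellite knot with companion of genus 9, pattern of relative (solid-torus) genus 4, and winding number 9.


Schubert: g(satellite) = g_rel(pattern) + |winding| * g(companion),
where g_rel(pattern) is the genus of the pattern relative to the solid torus.
= 4 + 9 * 9
= 4 + 81 = 85

85


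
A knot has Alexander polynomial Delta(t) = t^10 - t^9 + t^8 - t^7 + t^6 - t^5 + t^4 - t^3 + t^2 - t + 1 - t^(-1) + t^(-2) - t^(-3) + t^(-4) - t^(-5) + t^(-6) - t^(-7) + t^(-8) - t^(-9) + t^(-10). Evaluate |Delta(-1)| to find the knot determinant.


Step 1: The polynomial has 21 terms with alternating signs, exponents from 10 down to -10.
Step 2: Substitute t = -1. The i-th term has coefficient (-1)^i and exponent (m-i),
  so its value is (-1)^i * (-1)^(m-i) = (-1)^m = 1 for every i.
Step 3: All 21 terms equal 1, so Delta(-1) = 21 * (1) = 21
Step 4: |Delta(-1)| = 21

21


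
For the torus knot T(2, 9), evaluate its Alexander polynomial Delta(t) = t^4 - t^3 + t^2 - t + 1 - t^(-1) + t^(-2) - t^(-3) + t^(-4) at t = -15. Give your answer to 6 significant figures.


Substituting t = -15 into Delta(t) = t^4 - t^3 + t^2 - t + 1 - t^(-1) + t^(-2) - t^(-3) + t^(-4):
Term values: (50625) + (3375) + (225) + (15) + (1) + (0.0666667) + (0.00444444) + (0.000296296) + (1.97531e-05)
Sum = 54241.07143
Rounded to 6 significant figures: 54241.1

54241.1


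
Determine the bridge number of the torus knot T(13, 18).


The bridge number of T(p,q) is min(p,q).
min(13, 18) = 13

13


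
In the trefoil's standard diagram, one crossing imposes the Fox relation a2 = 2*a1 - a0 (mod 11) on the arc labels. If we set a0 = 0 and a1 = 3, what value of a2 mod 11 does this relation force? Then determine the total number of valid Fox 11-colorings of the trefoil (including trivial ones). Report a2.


Step 1: Apply the given crossing relation 2*a1 - a0 - a2 = 0 (mod 11).
  a2 = 2*a1 - a0 mod 11
  a2 = 2*3 - 0 mod 11
  a2 = 6 - 0 mod 11
  a2 = 6 mod 11 = 6
Step 2: The trefoil has determinant 3.
  Number of Fox p-colorings (p prime) is p^2 if p = 3, else p.
  Since 11 does not divide 3, only trivial (constant) colorings exist.
  (So the trial a0 = 0, a1 = 3 with a0 != a1 does NOT extend to a valid coloring of the whole trefoil: the other two crossing relations require 3*(a1 - a0) = 0 (mod 11), which fails.)
  Total colorings = 11
Step 3: a2 = 6, total Fox 11-colorings = 11

6


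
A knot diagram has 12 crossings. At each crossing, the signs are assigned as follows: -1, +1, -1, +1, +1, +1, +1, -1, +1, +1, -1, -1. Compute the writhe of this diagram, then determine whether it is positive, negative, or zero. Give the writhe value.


Step 1: Count positive crossings (+1).
Positive crossings: 7
Step 2: Count negative crossings (-1).
Negative crossings: 5
Step 3: Writhe = (positive) - (negative)
w = 7 - 5 = 2
Step 4: |w| = 2, and w is positive

2


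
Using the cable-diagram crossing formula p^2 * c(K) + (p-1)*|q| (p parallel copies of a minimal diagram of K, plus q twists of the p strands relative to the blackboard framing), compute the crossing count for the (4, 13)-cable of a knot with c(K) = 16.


Step 1: Each of the c(K) crossings of the companion diagram becomes p*p = p^2 crossings among the p parallel strands, and each of the |q| twists s_1 s_2 ... s_(p-1) adds (p-1) crossings.
  Crossings = p^2 * c(K) + (p-1)*|q|
Step 2: = 4^2 * 16 + (4-1)*13
Step 3: = 16*16 + 3*13
Step 4: = 256 + 39 = 295

295


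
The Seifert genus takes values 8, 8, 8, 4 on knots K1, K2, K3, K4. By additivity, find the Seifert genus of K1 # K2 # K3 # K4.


The Seifert genus is additive under connected sum.
Seifert genus(K1 # K2 # K3 # K4) = (8) + (8) + (8) + (4)
= 28

28


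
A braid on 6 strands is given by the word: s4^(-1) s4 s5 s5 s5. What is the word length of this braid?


The word length counts the number of generators (including inverses).
Listing each generator: s4^(-1), s4, s5, s5, s5
There are 5 generators in this braid word.

5


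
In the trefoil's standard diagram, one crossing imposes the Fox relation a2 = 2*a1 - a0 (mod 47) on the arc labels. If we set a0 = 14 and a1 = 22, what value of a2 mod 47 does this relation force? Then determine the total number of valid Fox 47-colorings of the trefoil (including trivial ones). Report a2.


Step 1: Apply the given crossing relation 2*a1 - a0 - a2 = 0 (mod 47).
  a2 = 2*a1 - a0 mod 47
  a2 = 2*22 - 14 mod 47
  a2 = 44 - 14 mod 47
  a2 = 30 mod 47 = 30
Step 2: The trefoil has determinant 3.
  Number of Fox p-colorings (p prime) is p^2 if p = 3, else p.
  Since 47 does not divide 3, only trivial (constant) colorings exist.
  (So the trial a0 = 14, a1 = 22 with a0 != a1 does NOT extend to a valid coloring of the whole trefoil: the other two crossing relations require 3*(a1 - a0) = 0 (mod 47), which fails.)
  Total colorings = 47
Step 3: a2 = 30, total Fox 47-colorings = 47

30


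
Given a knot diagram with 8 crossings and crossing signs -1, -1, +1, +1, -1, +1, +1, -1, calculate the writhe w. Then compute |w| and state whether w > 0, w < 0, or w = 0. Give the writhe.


Step 1: Count positive crossings (+1).
Positive crossings: 4
Step 2: Count negative crossings (-1).
Negative crossings: 4
Step 3: Writhe = (positive) - (negative)
w = 4 - 4 = 0
Step 4: |w| = 0, and w is zero

0


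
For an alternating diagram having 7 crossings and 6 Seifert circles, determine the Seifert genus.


For alternating knots, g = (c - s + 1)/2.
= (7 - 6 + 1)/2
= 2/2 = 1

1


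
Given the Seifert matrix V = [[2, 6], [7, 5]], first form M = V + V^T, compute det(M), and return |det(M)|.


Step 1: Form V + V^T where V = [[2, 6], [7, 5]]
  V^T = [[2, 7], [6, 5]]
  V + V^T = [[4, 13], [13, 10]]
Step 2: det(V + V^T) = 4*10 - 13*13
  = 40 - 169 = -129
Step 3: Knot determinant = |det(V + V^T)| = |-129| = 129

129


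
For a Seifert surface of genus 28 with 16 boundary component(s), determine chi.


chi = 2 - 2g - b
= 2 - 2*28 - 16
= 2 - 56 - 16 = -70

-70


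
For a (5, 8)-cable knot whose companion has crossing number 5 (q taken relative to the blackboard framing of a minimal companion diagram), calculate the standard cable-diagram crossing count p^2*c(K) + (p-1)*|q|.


Step 1: Each of the c(K) crossings of the companion diagram becomes p*p = p^2 crossings among the p parallel strands, and each of the |q| twists s_1 s_2 ... s_(p-1) adds (p-1) crossings.
  Crossings = p^2 * c(K) + (p-1)*|q|
Step 2: = 5^2 * 5 + (5-1)*8
Step 3: = 25*5 + 4*8
Step 4: = 125 + 32 = 157

157


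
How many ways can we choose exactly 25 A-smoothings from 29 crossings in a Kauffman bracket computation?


We choose which 25 of 29 crossings get A-smoothings.
C(29, 25) = 29! / (25! * 4!)
= 23751

23751


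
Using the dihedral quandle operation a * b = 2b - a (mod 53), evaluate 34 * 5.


34 * 5 = 2*5 - 34 mod 53
= 10 - 34 mod 53
= -24 mod 53 = 29

29


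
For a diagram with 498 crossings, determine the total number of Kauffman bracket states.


Each crossing contributes 2 choices (A-smoothing or B-smoothing).
Total states = 2^498 = 818347651974035467503297424206899788054160511510766197370822842024033449101168638720817523081476039287721671031890017752304314136471348263332131897344

818347651974035467503297424206899788054160511510766197370822842024033449101168638720817523081476039287721671031890017752304314136471348263332131897344


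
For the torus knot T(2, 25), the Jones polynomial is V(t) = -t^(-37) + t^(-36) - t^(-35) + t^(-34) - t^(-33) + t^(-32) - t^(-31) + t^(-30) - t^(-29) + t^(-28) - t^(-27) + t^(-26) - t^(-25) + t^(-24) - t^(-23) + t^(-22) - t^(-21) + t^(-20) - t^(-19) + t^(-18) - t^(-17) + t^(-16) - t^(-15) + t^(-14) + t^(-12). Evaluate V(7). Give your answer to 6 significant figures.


Substituting t = 7 into V(t) = -t^(-37) + t^(-36) - t^(-35) + t^(-34) - t^(-33) + t^(-32) - t^(-31) + t^(-30) - t^(-29) + t^(-28) - t^(-27) + t^(-26) - t^(-25) + t^(-24) - t^(-23) + t^(-22) - t^(-21) + t^(-20) - t^(-19) + t^(-18) - t^(-17) + t^(-16) - t^(-15) + t^(-14) + t^(-12):
  (-)t^(-37) = -5.38732e-32
  (+)t^(-36) = 3.77112e-31
  (-)t^(-35) = -2.63979e-30
  (+)t^(-34) = 1.84785e-29
  (-)t^(-33) = -1.29349e-28
  (+)t^(-32) = 9.05446e-28
  (-)t^(-31) = -6.33812e-27
  (+)t^(-30) = 4.43669e-26
  (-)t^(-29) = -3.10568e-25
  (+)t^(-28) = 2.17398e-24
  (-)t^(-27) = -1.52178e-23
  (+)t^(-26) = 1.06525e-22
  (-)t^(-25) = -7.45674e-22
  (+)t^(-24) = 5.21972e-21
  (-)t^(-23) = -3.6538e-20
  (+)t^(-22) = 2.55766e-19
  (-)t^(-21) = -1.79036e-18
  (+)t^(-20) = 1.25325e-17
  (-)t^(-19) = -8.77278e-17
  (+)t^(-18) = 6.14095e-16
  (-)t^(-17) = -4.29866e-15
  (+)t^(-16) = 3.00906e-14
  (-)t^(-15) = -2.10634e-13
  (+)t^(-14) = 1.47444e-12
  (+)t^(-12) = 7.22476e-11
Sum = (-5.38732e-32) + (3.77112e-31) + (-2.63979e-30) + (1.84785e-29) + (-1.29349e-28) + (9.05446e-28) + (-6.33812e-27) + (4.43669e-26) + (-3.10568e-25) + (2.17398e-24) + (-1.52178e-23) + (1.06525e-22) + (-7.45674e-22) + (5.21972e-21) + (-3.6538e-20) + (2.55766e-19) + (-1.79036e-18) + (1.25325e-17) + (-8.77278e-17) + (6.14095e-16) + (-4.29866e-15) + (3.00906e-14) + (-2.10634e-13) + (1.47444e-12) + (7.22476e-11)
= 7.353775181e-11
Rounded to 6 significant figures: 7.35378e-11

7.35378e-11
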